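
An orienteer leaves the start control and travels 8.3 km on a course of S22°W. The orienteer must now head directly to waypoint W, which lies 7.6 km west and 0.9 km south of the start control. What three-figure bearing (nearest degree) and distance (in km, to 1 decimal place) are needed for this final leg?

Leg 1 (S22°W, 8.3 km): east 8.3 sin 202° = -3.11, north 8.3 cos 202° = -7.70
Current position: (-3.11, -7.70). Target: (-7.6, -0.9). Remaining: Δeast = -4.49, Δnorth = 6.80.
Bearing = atan2(-4.49, 6.80) mod 360° = 326.54°; distance = √((-4.49)² + (6.80)²) = 8.145 km.

327°, 8.1 km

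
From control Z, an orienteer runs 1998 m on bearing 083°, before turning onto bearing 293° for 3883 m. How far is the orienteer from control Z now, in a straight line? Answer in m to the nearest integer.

2373 m

Leg 1 (083°, 1998 m): east 1998 sin 83° = 1983.11, north 1998 cos 83° = 243.49
Leg 2 (293°, 3883 m): east 3883 sin 293° = -3574.32, north 3883 cos 293° = 1517.21
Net: -1591.21 east, 1760.70 north. Distance = √((-1591.21)² + (1760.70)²) = 2373.191 m.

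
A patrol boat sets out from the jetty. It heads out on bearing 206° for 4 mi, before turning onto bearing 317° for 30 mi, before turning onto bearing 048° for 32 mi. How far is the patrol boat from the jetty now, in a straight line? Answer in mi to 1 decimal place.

39.8 mi

Leg 1 (206°, 4 mi): east 4 sin 206° = -1.75, north 4 cos 206° = -3.60
Leg 2 (317°, 30 mi): east 30 sin 317° = -20.46, north 30 cos 317° = 21.94
Leg 3 (048°, 32 mi): east 32 sin 48° = 23.78, north 32 cos 48° = 21.41
Net: 1.57 east, 39.76 north. Distance = √((1.57)² + (39.76)²) = 39.788 mi.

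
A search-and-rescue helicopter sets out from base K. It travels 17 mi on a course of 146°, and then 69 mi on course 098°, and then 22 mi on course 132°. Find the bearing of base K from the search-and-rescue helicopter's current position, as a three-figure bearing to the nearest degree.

292°

Leg 1 (146°, 17 mi): east 17 sin 146° = 9.51, north 17 cos 146° = -14.09
Leg 2 (098°, 69 mi): east 69 sin 98° = 68.33, north 69 cos 98° = -9.60
Leg 3 (132°, 22 mi): east 22 sin 132° = 16.35, north 22 cos 132° = -14.72
Net displacement: 94.18 east, -38.42 north. Direction back to start is (-94.18, 38.42): bearing = atan2(-94.18, 38.42) mod 360° = 292.19° ≈ 292°.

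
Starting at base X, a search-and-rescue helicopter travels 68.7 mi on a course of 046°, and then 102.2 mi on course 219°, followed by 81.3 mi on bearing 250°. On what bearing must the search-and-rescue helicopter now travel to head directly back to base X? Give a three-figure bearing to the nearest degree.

Leg 1 (046°, 68.7 mi): east 68.7 sin 46° = 49.42, north 68.7 cos 46° = 47.72
Leg 2 (219°, 102.2 mi): east 102.2 sin 219° = -64.32, north 102.2 cos 219° = -79.42
Leg 3 (250°, 81.3 mi): east 81.3 sin 250° = -76.40, north 81.3 cos 250° = -27.81
Net displacement: -91.29 east, -59.51 north. Direction back to start is (91.29, 59.51): bearing = atan2(91.29, 59.51) mod 360° = 56.90° ≈ 057°.

057°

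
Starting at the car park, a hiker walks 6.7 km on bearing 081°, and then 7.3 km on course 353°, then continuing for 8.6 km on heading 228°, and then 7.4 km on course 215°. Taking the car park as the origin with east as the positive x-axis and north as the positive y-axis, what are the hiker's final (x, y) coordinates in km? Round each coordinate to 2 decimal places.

(-4.91, -3.52)

Leg 1 (081°, 6.7 km): east 6.7 sin 81° = 6.62, north 6.7 cos 81° = 1.05
Leg 2 (353°, 7.3 km): east 7.3 sin 353° = -0.89, north 7.3 cos 353° = 7.25
Leg 3 (228°, 8.6 km): east 8.6 sin 228° = -6.39, north 8.6 cos 228° = -5.75
Leg 4 (215°, 7.4 km): east 7.4 sin 215° = -4.24, north 7.4 cos 215° = -6.06
Summing: -4.91 km east, -3.52 km north → (-4.91, -3.52).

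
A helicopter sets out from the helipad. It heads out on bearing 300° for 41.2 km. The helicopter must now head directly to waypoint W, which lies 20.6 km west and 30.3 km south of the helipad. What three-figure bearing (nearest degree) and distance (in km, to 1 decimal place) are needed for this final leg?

163°, 53.1 km

Leg 1 (300°, 41.2 km): east 41.2 sin 300° = -35.68, north 41.2 cos 300° = 20.60
Current position: (-35.68, 20.60). Target: (-20.6, -30.3). Remaining: Δeast = 15.08, Δnorth = -50.90.
Bearing = atan2(15.08, -50.90) mod 360° = 163.50°; distance = √((15.08)² + (-50.90)²) = 53.087 km.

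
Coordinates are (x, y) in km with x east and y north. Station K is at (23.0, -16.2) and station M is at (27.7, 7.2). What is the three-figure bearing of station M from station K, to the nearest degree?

011°

Δeast = 27.7 − 23.0 = 4.70; Δnorth = 7.2 − -16.2 = 23.40.
Bearing = atan2(Δeast, Δnorth) mod 360° = 11.36° ≈ 011°.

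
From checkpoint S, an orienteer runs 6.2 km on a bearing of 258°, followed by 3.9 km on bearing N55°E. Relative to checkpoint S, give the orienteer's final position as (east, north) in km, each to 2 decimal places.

Leg 1 (258°, 6.2 km): east 6.2 sin 258° = -6.06, north 6.2 cos 258° = -1.29
Leg 2 (N55°E, 3.9 km): east 3.9 sin 55° = 3.19, north 3.9 cos 55° = 2.24
Summing: -2.87 km east, 0.95 km north → (-2.87, 0.95).

(-2.87, 0.95)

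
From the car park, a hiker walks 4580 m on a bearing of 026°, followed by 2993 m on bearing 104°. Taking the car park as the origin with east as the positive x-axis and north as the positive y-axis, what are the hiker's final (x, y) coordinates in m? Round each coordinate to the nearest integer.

(4912, 3392)

Leg 1 (026°, 4580 m): east 4580 sin 26° = 2007.74, north 4580 cos 26° = 4116.48
Leg 2 (104°, 2993 m): east 2993 sin 104° = 2904.10, north 2993 cos 104° = -724.07
Summing: 4911.83 m east, 3392.40 m north → (4912, 3392).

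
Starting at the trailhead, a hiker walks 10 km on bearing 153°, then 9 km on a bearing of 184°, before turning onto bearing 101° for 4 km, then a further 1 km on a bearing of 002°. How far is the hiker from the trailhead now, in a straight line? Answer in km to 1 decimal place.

19.3 km

Leg 1 (153°, 10 km): east 10 sin 153° = 4.54, north 10 cos 153° = -8.91
Leg 2 (184°, 9 km): east 9 sin 184° = -0.63, north 9 cos 184° = -8.98
Leg 3 (101°, 4 km): east 4 sin 101° = 3.93, north 4 cos 101° = -0.76
Leg 4 (002°, 1 km): east 1 sin 2° = 0.03, north 1 cos 2° = 1.00
Net: 7.87 east, -17.65 north. Distance = √((7.87)² + (-17.65)²) = 19.328 km.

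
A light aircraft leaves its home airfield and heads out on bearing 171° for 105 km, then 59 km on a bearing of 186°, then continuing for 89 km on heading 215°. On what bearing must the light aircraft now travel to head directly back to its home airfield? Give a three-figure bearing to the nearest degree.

Leg 1 (171°, 105 km): east 105 sin 171° = 16.43, north 105 cos 171° = -103.71
Leg 2 (186°, 59 km): east 59 sin 186° = -6.17, north 59 cos 186° = -58.68
Leg 3 (215°, 89 km): east 89 sin 215° = -51.05, north 89 cos 215° = -72.90
Net displacement: -40.79 east, -235.29 north. Direction back to start is (40.79, 235.29): bearing = atan2(40.79, 235.29) mod 360° = 9.84° ≈ 010°.

010°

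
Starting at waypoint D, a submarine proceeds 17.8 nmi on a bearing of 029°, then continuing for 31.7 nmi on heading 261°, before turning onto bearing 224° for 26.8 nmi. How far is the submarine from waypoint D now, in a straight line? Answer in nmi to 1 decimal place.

Leg 1 (029°, 17.8 nmi): east 17.8 sin 29° = 8.63, north 17.8 cos 29° = 15.57
Leg 2 (261°, 31.7 nmi): east 31.7 sin 261° = -31.31, north 31.7 cos 261° = -4.96
Leg 3 (224°, 26.8 nmi): east 26.8 sin 224° = -18.62, north 26.8 cos 224° = -19.28
Net: -41.30 east, -8.67 north. Distance = √((-41.30)² + (-8.67)²) = 42.197 nmi.

42.2 nmi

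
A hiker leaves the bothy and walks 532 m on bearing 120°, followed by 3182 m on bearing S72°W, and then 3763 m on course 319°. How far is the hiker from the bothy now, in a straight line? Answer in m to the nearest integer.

5280 m

Leg 1 (120°, 532 m): east 532 sin 120° = 460.73, north 532 cos 120° = -266.00
Leg 2 (S72°W, 3182 m): east 3182 sin 252° = -3026.26, north 3182 cos 252° = -983.29
Leg 3 (319°, 3763 m): east 3763 sin 319° = -2468.75, north 3763 cos 319° = 2839.97
Net: -5034.29 east, 1590.68 north. Distance = √((-5034.29)² + (1590.68)²) = 5279.612 m.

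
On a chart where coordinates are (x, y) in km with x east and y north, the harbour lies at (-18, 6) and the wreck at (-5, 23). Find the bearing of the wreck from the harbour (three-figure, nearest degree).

Δeast = -5 − -18 = 13.00; Δnorth = 23 − 6 = 17.00.
Bearing = atan2(Δeast, Δnorth) mod 360° = 37.41° ≈ 037°.

037°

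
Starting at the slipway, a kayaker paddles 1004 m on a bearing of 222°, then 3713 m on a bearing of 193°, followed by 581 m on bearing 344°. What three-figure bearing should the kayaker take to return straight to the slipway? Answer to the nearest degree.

Leg 1 (222°, 1004 m): east 1004 sin 222° = -671.81, north 1004 cos 222° = -746.12
Leg 2 (193°, 3713 m): east 3713 sin 193° = -835.24, north 3713 cos 193° = -3617.84
Leg 3 (344°, 581 m): east 581 sin 344° = -160.15, north 581 cos 344° = 558.49
Net displacement: -1667.20 east, -3805.46 north. Direction back to start is (1667.20, 3805.46): bearing = atan2(1667.20, 3805.46) mod 360° = 23.66° ≈ 024°.

024°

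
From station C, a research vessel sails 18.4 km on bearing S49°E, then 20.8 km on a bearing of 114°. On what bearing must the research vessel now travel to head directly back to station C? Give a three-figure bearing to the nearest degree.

Leg 1 (S49°E, 18.4 km): east 18.4 sin 131° = 13.89, north 18.4 cos 131° = -12.07
Leg 2 (114°, 20.8 km): east 20.8 sin 114° = 19.00, north 20.8 cos 114° = -8.46
Net displacement: 32.89 east, -20.53 north. Direction back to start is (-32.89, 20.53): bearing = atan2(-32.89, 20.53) mod 360° = 301.98° ≈ 302°.

302°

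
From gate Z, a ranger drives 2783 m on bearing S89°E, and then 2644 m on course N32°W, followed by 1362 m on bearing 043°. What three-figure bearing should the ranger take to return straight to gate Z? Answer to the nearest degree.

216°

Leg 1 (S89°E, 2783 m): east 2783 sin 91° = 2782.58, north 2783 cos 91° = -48.57
Leg 2 (N32°W, 2644 m): east 2644 sin 328° = -1401.11, north 2644 cos 328° = 2242.24
Leg 3 (043°, 1362 m): east 1362 sin 43° = 928.88, north 1362 cos 43° = 996.10
Net displacement: 2310.35 east, 3189.77 north. Direction back to start is (-2310.35, -3189.77): bearing = atan2(-2310.35, -3189.77) mod 360° = 215.92° ≈ 216°.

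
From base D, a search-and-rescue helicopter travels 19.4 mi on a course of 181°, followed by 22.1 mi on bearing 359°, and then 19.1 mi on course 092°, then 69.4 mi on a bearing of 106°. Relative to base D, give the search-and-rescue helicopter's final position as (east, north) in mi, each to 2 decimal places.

(85.08, -17.10)

Leg 1 (181°, 19.4 mi): east 19.4 sin 181° = -0.34, north 19.4 cos 181° = -19.40
Leg 2 (359°, 22.1 mi): east 22.1 sin 359° = -0.39, north 22.1 cos 359° = 22.10
Leg 3 (092°, 19.1 mi): east 19.1 sin 92° = 19.09, north 19.1 cos 92° = -0.67
Leg 4 (106°, 69.4 mi): east 69.4 sin 106° = 66.71, north 69.4 cos 106° = -19.13
Summing: 85.08 mi east, -17.10 mi north → (85.08, -17.10).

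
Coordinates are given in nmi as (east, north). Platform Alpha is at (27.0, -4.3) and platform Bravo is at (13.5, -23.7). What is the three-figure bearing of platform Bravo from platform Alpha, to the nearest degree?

215°

Δeast = 13.5 − 27.0 = -13.50; Δnorth = -23.7 − -4.3 = -19.40.
Bearing = atan2(Δeast, Δnorth) mod 360° = 214.83° ≈ 215°.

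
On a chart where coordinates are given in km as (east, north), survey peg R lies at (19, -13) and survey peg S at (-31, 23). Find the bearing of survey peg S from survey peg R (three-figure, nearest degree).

Δeast = -31 − 19 = -50.00; Δnorth = 23 − -13 = 36.00.
Bearing = atan2(Δeast, Δnorth) mod 360° = 305.75° ≈ 306°.

306°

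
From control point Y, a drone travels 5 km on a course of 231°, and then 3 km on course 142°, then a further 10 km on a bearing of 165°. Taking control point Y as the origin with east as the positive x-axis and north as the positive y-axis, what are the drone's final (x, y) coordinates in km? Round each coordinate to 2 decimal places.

Leg 1 (231°, 5 km): east 5 sin 231° = -3.89, north 5 cos 231° = -3.15
Leg 2 (142°, 3 km): east 3 sin 142° = 1.85, north 3 cos 142° = -2.36
Leg 3 (165°, 10 km): east 10 sin 165° = 2.59, north 10 cos 165° = -9.66
Summing: 0.55 km east, -15.17 km north → (0.55, -15.17).

(0.55, -15.17)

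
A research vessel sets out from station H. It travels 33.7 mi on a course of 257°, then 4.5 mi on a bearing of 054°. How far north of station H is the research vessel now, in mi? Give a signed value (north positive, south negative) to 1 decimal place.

-4.9 mi

Leg 1 (257°, 33.7 mi): east 33.7 sin 257° = -32.84, north 33.7 cos 257° = -7.58
Leg 2 (054°, 4.5 mi): east 4.5 sin 54° = 3.64, north 4.5 cos 54° = 2.65
Net north component: -4.94 mi.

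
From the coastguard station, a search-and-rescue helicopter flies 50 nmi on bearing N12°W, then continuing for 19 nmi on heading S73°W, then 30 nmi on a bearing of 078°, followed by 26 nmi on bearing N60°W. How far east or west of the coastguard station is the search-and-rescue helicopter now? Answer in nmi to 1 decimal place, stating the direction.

21.7 nmi west

Leg 1 (N12°W, 50 nmi): east 50 sin 348° = -10.40, north 50 cos 348° = 48.91
Leg 2 (S73°W, 19 nmi): east 19 sin 253° = -18.17, north 19 cos 253° = -5.56
Leg 3 (078°, 30 nmi): east 30 sin 78° = 29.34, north 30 cos 78° = 6.24
Leg 4 (N60°W, 26 nmi): east 26 sin 300° = -22.52, north 26 cos 300° = 13.00
Net east component: -21.74 nmi.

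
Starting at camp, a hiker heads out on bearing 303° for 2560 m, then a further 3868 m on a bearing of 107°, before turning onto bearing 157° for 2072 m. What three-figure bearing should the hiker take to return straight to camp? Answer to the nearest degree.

Leg 1 (303°, 2560 m): east 2560 sin 303° = -2147.00, north 2560 cos 303° = 1394.28
Leg 2 (107°, 3868 m): east 3868 sin 107° = 3698.99, north 3868 cos 107° = -1130.89
Leg 3 (157°, 2072 m): east 2072 sin 157° = 809.59, north 2072 cos 157° = -1907.29
Net displacement: 2361.59 east, -1643.90 north. Direction back to start is (-2361.59, 1643.90): bearing = atan2(-2361.59, 1643.90) mod 360° = 304.84° ≈ 305°.

305°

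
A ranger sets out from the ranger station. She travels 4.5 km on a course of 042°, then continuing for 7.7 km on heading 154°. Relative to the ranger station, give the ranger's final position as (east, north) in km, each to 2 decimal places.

(6.39, -3.58)

Leg 1 (042°, 4.5 km): east 4.5 sin 42° = 3.01, north 4.5 cos 42° = 3.34
Leg 2 (154°, 7.7 km): east 7.7 sin 154° = 3.38, north 7.7 cos 154° = -6.92
Summing: 6.39 km east, -3.58 km north → (6.39, -3.58).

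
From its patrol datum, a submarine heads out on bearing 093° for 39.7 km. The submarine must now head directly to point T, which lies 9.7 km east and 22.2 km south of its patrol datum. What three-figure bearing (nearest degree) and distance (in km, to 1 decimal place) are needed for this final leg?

Leg 1 (093°, 39.7 km): east 39.7 sin 93° = 39.65, north 39.7 cos 93° = -2.08
Current position: (39.65, -2.08). Target: (9.7, -22.2). Remaining: Δeast = -29.95, Δnorth = -20.12.
Bearing = atan2(-29.95, -20.12) mod 360° = 236.10°; distance = √((-29.95)² + (-20.12)²) = 36.078 km.

236°, 36.1 km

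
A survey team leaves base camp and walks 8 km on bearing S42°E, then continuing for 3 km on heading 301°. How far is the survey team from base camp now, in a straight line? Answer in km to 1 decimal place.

Leg 1 (S42°E, 8 km): east 8 sin 138° = 5.35, north 8 cos 138° = -5.95
Leg 2 (301°, 3 km): east 3 sin 301° = -2.57, north 3 cos 301° = 1.55
Net: 2.78 east, -4.40 north. Distance = √((2.78)² + (-4.40)²) = 5.206 km.

5.2 km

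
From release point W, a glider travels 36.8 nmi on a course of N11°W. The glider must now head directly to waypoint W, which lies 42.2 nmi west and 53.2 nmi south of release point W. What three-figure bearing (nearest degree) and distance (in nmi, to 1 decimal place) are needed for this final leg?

Leg 1 (N11°W, 36.8 nmi): east 36.8 sin 349° = -7.02, north 36.8 cos 349° = 36.12
Current position: (-7.02, 36.12). Target: (-42.2, -53.2). Remaining: Δeast = -35.18, Δnorth = -89.32.
Bearing = atan2(-35.18, -89.32) mod 360° = 201.50°; distance = √((-35.18)² + (-89.32)²) = 96.001 nmi.

201°, 96.0 nmi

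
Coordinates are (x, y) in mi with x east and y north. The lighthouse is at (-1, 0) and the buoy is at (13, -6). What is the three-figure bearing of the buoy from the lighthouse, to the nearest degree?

Δeast = 13 − -1 = 14.00; Δnorth = -6 − 0 = -6.00.
Bearing = atan2(Δeast, Δnorth) mod 360° = 113.20° ≈ 113°.

113°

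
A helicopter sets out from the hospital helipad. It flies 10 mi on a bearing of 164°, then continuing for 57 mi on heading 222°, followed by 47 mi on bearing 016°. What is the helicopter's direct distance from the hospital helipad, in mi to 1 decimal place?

Leg 1 (164°, 10 mi): east 10 sin 164° = 2.76, north 10 cos 164° = -9.61
Leg 2 (222°, 57 mi): east 57 sin 222° = -38.14, north 57 cos 222° = -42.36
Leg 3 (016°, 47 mi): east 47 sin 16° = 12.95, north 47 cos 16° = 45.18
Net: -22.43 east, -6.79 north. Distance = √((-22.43)² + (-6.79)²) = 23.435 mi.

23.4 mi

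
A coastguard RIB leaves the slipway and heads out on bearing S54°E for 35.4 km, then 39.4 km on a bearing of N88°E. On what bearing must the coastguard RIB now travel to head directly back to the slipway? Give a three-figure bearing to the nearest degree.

Leg 1 (S54°E, 35.4 km): east 35.4 sin 126° = 28.64, north 35.4 cos 126° = -20.81
Leg 2 (N88°E, 39.4 km): east 39.4 sin 88° = 39.38, north 39.4 cos 88° = 1.38
Net displacement: 68.02 east, -19.43 north. Direction back to start is (-68.02, 19.43): bearing = atan2(-68.02, 19.43) mod 360° = 285.95° ≈ 286°.

286°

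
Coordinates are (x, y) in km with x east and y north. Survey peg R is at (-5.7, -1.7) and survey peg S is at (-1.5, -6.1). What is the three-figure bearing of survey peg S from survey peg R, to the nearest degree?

Δeast = -1.5 − -5.7 = 4.20; Δnorth = -6.1 − -1.7 = -4.40.
Bearing = atan2(Δeast, Δnorth) mod 360° = 136.33° ≈ 136°.

136°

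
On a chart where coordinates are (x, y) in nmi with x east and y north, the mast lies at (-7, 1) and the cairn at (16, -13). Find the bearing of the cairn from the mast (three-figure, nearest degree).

Δeast = 16 − -7 = 23.00; Δnorth = -13 − 1 = -14.00.
Bearing = atan2(Δeast, Δnorth) mod 360° = 121.33° ≈ 121°.

121°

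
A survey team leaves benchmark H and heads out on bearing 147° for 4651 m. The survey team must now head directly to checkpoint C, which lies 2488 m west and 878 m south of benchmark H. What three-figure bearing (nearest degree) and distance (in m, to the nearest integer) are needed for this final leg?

Leg 1 (147°, 4651 m): east 4651 sin 147° = 2533.12, north 4651 cos 147° = -3900.66
Current position: (2533.12, -3900.66). Target: (-2488, -878). Remaining: Δeast = -5021.12, Δnorth = 3022.66.
Bearing = atan2(-5021.12, 3022.66) mod 360° = 301.05°; distance = √((-5021.12)² + (3022.66)²) = 5860.722 m.

301°, 5861 m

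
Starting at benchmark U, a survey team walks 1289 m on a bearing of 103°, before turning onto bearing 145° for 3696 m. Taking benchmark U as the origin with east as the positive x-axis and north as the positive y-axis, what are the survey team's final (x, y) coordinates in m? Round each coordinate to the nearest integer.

(3376, -3318)

Leg 1 (103°, 1289 m): east 1289 sin 103° = 1255.96, north 1289 cos 103° = -289.96
Leg 2 (145°, 3696 m): east 3696 sin 145° = 2119.94, north 3696 cos 145° = -3027.59
Summing: 3375.90 m east, -3317.55 m north → (3376, -3318).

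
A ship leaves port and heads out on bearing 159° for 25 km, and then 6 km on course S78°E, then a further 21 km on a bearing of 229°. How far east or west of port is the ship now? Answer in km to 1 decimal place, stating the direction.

1.0 km west

Leg 1 (159°, 25 km): east 25 sin 159° = 8.96, north 25 cos 159° = -23.34
Leg 2 (S78°E, 6 km): east 6 sin 102° = 5.87, north 6 cos 102° = -1.25
Leg 3 (229°, 21 km): east 21 sin 229° = -15.85, north 21 cos 229° = -13.78
Net east component: -1.02 km.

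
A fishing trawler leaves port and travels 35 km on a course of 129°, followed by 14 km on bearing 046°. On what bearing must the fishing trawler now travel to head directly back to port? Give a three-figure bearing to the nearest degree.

Leg 1 (129°, 35 km): east 35 sin 129° = 27.20, north 35 cos 129° = -22.03
Leg 2 (046°, 14 km): east 14 sin 46° = 10.07, north 14 cos 46° = 9.73
Net displacement: 37.27 east, -12.30 north. Direction back to start is (-37.27, 12.30): bearing = atan2(-37.27, 12.30) mod 360° = 288.27° ≈ 288°.

288°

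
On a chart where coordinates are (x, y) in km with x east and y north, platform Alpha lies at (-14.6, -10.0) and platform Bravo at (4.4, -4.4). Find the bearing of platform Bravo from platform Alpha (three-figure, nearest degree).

Δeast = 4.4 − -14.6 = 19.00; Δnorth = -4.4 − -10.0 = 5.60.
Bearing = atan2(Δeast, Δnorth) mod 360° = 73.58° ≈ 074°.

074°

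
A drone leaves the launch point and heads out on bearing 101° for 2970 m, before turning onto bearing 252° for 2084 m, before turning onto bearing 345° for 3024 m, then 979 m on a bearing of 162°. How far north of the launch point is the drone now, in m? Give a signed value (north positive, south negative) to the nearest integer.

Leg 1 (101°, 2970 m): east 2970 sin 101° = 2915.43, north 2970 cos 101° = -566.70
Leg 2 (252°, 2084 m): east 2084 sin 252° = -1982.00, north 2084 cos 252° = -643.99
Leg 3 (345°, 3024 m): east 3024 sin 345° = -782.67, north 3024 cos 345° = 2920.96
Leg 4 (162°, 979 m): east 979 sin 162° = 302.53, north 979 cos 162° = -931.08
Net north component: 779.18 m.

779 m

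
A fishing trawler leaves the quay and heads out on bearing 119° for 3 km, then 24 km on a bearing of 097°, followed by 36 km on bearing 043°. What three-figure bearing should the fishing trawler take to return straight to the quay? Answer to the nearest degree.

247°

Leg 1 (119°, 3 km): east 3 sin 119° = 2.62, north 3 cos 119° = -1.45
Leg 2 (097°, 24 km): east 24 sin 97° = 23.82, north 24 cos 97° = -2.92
Leg 3 (043°, 36 km): east 36 sin 43° = 24.55, north 36 cos 43° = 26.33
Net displacement: 51.00 east, 21.95 north. Direction back to start is (-51.00, -21.95): bearing = atan2(-51.00, -21.95) mod 360° = 246.71° ≈ 247°.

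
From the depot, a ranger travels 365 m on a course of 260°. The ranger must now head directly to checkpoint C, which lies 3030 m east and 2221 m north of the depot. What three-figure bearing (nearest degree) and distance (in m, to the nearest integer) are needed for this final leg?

056°, 4087 m

Leg 1 (260°, 365 m): east 365 sin 260° = -359.45, north 365 cos 260° = -63.38
Current position: (-359.45, -63.38). Target: (3030, 2221). Remaining: Δeast = 3389.45, Δnorth = 2284.38.
Bearing = atan2(3389.45, 2284.38) mod 360° = 56.02°; distance = √((3389.45)² + (2284.38)²) = 4087.396 m.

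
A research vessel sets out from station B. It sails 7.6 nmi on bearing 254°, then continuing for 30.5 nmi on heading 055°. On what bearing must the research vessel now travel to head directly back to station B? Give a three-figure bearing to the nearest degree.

Leg 1 (254°, 7.6 nmi): east 7.6 sin 254° = -7.31, north 7.6 cos 254° = -2.09
Leg 2 (055°, 30.5 nmi): east 30.5 sin 55° = 24.98, north 30.5 cos 55° = 17.49
Net displacement: 17.68 east, 15.40 north. Direction back to start is (-17.68, -15.40): bearing = atan2(-17.68, -15.40) mod 360° = 228.94° ≈ 229°.

229°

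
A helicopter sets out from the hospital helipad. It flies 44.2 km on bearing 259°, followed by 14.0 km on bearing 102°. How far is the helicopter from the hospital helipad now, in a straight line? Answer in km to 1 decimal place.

31.8 km

Leg 1 (259°, 44.2 km): east 44.2 sin 259° = -43.39, north 44.2 cos 259° = -8.43
Leg 2 (102°, 14.0 km): east 14.0 sin 102° = 13.69, north 14.0 cos 102° = -2.91
Net: -29.69 east, -11.34 north. Distance = √((-29.69)² + (-11.34)²) = 31.787 km.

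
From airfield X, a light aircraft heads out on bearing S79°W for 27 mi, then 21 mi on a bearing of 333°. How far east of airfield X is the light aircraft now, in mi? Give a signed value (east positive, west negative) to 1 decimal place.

Leg 1 (S79°W, 27 mi): east 27 sin 259° = -26.50, north 27 cos 259° = -5.15
Leg 2 (333°, 21 mi): east 21 sin 333° = -9.53, north 21 cos 333° = 18.71
Net east component: -36.04 mi.

-36.0 mi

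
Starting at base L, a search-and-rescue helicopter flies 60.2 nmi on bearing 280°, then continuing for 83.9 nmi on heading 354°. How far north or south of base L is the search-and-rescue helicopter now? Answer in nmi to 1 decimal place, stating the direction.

Leg 1 (280°, 60.2 nmi): east 60.2 sin 280° = -59.29, north 60.2 cos 280° = 10.45
Leg 2 (354°, 83.9 nmi): east 83.9 sin 354° = -8.77, north 83.9 cos 354° = 83.44
Net north component: 93.89 nmi.

93.9 nmi north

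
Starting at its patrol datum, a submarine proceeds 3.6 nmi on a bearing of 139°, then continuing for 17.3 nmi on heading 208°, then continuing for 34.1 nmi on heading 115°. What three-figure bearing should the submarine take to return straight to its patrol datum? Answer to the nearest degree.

Leg 1 (139°, 3.6 nmi): east 3.6 sin 139° = 2.36, north 3.6 cos 139° = -2.72
Leg 2 (208°, 17.3 nmi): east 17.3 sin 208° = -8.12, north 17.3 cos 208° = -15.27
Leg 3 (115°, 34.1 nmi): east 34.1 sin 115° = 30.91, north 34.1 cos 115° = -14.41
Net displacement: 25.15 east, -32.40 north. Direction back to start is (-25.15, 32.40): bearing = atan2(-25.15, 32.40) mod 360° = 322.19° ≈ 322°.

322°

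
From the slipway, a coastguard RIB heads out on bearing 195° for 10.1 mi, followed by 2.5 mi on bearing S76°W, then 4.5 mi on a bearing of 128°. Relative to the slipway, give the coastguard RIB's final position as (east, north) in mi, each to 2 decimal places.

(-1.49, -13.13)

Leg 1 (195°, 10.1 mi): east 10.1 sin 195° = -2.61, north 10.1 cos 195° = -9.76
Leg 2 (S76°W, 2.5 mi): east 2.5 sin 256° = -2.43, north 2.5 cos 256° = -0.60
Leg 3 (128°, 4.5 mi): east 4.5 sin 128° = 3.55, north 4.5 cos 128° = -2.77
Summing: -1.49 mi east, -13.13 mi north → (-1.49, -13.13).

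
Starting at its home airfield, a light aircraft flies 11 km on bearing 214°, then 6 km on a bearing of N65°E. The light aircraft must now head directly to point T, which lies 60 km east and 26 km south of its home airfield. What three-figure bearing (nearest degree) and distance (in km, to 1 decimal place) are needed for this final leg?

108°, 63.7 km

Leg 1 (214°, 11 km): east 11 sin 214° = -6.15, north 11 cos 214° = -9.12
Leg 2 (N65°E, 6 km): east 6 sin 65° = 5.44, north 6 cos 65° = 2.54
Current position: (-0.71, -6.58). Target: (60, -26). Remaining: Δeast = 60.71, Δnorth = -19.42.
Bearing = atan2(60.71, -19.42) mod 360° = 107.73°; distance = √((60.71)² + (-19.42)²) = 63.742 km.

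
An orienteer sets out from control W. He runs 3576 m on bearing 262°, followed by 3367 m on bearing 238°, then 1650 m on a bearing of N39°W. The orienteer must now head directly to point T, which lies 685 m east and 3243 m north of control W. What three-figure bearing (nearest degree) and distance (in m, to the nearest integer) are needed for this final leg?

062°, 9162 m

Leg 1 (262°, 3576 m): east 3576 sin 262° = -3541.20, north 3576 cos 262° = -497.68
Leg 2 (238°, 3367 m): east 3367 sin 238° = -2855.38, north 3367 cos 238° = -1784.24
Leg 3 (N39°W, 1650 m): east 1650 sin 321° = -1038.38, north 1650 cos 321° = 1282.29
Current position: (-7434.96, -999.63). Target: (685, 3243). Remaining: Δeast = 8119.96, Δnorth = 4242.63.
Bearing = atan2(8119.96, 4242.63) mod 360° = 62.41°; distance = √((8119.96)² + (4242.63)²) = 9161.527 m.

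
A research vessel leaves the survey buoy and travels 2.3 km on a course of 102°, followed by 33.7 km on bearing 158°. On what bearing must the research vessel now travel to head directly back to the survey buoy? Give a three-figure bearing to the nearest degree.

Leg 1 (102°, 2.3 km): east 2.3 sin 102° = 2.25, north 2.3 cos 102° = -0.48
Leg 2 (158°, 33.7 km): east 33.7 sin 158° = 12.62, north 33.7 cos 158° = -31.25
Net displacement: 14.87 east, -31.72 north. Direction back to start is (-14.87, 31.72): bearing = atan2(-14.87, 31.72) mod 360° = 334.88° ≈ 335°.

335°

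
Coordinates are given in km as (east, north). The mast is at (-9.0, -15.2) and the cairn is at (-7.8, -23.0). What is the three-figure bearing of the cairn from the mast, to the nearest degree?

Δeast = -7.8 − -9.0 = 1.20; Δnorth = -23.0 − -15.2 = -7.80.
Bearing = atan2(Δeast, Δnorth) mod 360° = 171.25° ≈ 171°.

171°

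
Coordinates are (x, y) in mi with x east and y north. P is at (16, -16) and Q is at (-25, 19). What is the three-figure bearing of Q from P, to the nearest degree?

Δeast = -25 − 16 = -41.00; Δnorth = 19 − -16 = 35.00.
Bearing = atan2(Δeast, Δnorth) mod 360° = 310.49° ≈ 310°.

310°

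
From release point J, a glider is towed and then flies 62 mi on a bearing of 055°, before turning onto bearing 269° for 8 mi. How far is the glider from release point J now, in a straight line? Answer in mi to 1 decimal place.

55.5 mi

Leg 1 (055°, 62 mi): east 62 sin 55° = 50.79, north 62 cos 55° = 35.56
Leg 2 (269°, 8 mi): east 8 sin 269° = -8.00, north 8 cos 269° = -0.14
Net: 42.79 east, 35.42 north. Distance = √((42.79)² + (35.42)²) = 55.548 mi.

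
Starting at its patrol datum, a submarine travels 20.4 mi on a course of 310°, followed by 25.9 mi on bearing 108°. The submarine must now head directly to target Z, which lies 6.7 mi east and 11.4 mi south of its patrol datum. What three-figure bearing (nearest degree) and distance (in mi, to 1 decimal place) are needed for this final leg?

188°, 16.7 mi

Leg 1 (310°, 20.4 mi): east 20.4 sin 310° = -15.63, north 20.4 cos 310° = 13.11
Leg 2 (108°, 25.9 mi): east 25.9 sin 108° = 24.63, north 25.9 cos 108° = -8.00
Current position: (9.01, 5.11). Target: (6.7, -11.4). Remaining: Δeast = -2.31, Δnorth = -16.51.
Bearing = atan2(-2.31, -16.51) mod 360° = 187.95°; distance = √((-2.31)² + (-16.51)²) = 16.669 mi.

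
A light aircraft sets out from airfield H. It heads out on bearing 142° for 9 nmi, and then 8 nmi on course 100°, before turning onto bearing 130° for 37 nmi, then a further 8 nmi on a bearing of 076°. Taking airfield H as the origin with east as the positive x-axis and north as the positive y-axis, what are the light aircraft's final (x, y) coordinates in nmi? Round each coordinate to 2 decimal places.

(49.53, -30.33)

Leg 1 (142°, 9 nmi): east 9 sin 142° = 5.54, north 9 cos 142° = -7.09
Leg 2 (100°, 8 nmi): east 8 sin 100° = 7.88, north 8 cos 100° = -1.39
Leg 3 (130°, 37 nmi): east 37 sin 130° = 28.34, north 37 cos 130° = -23.78
Leg 4 (076°, 8 nmi): east 8 sin 76° = 7.76, north 8 cos 76° = 1.94
Summing: 49.53 nmi east, -30.33 nmi north → (49.53, -30.33).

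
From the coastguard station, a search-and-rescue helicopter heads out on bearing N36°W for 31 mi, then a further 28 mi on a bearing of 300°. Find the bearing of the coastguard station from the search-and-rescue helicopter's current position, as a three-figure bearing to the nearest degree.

Leg 1 (N36°W, 31 mi): east 31 sin 324° = -18.22, north 31 cos 324° = 25.08
Leg 2 (300°, 28 mi): east 28 sin 300° = -24.25, north 28 cos 300° = 14.00
Net displacement: -42.47 east, 39.08 north. Direction back to start is (42.47, -39.08): bearing = atan2(42.47, -39.08) mod 360° = 132.62° ≈ 133°.

133°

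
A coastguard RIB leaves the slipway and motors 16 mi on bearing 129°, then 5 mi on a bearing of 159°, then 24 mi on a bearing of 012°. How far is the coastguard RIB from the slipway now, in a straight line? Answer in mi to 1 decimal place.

21.1 mi

Leg 1 (129°, 16 mi): east 16 sin 129° = 12.43, north 16 cos 129° = -10.07
Leg 2 (159°, 5 mi): east 5 sin 159° = 1.79, north 5 cos 159° = -4.67
Leg 3 (012°, 24 mi): east 24 sin 12° = 4.99, north 24 cos 12° = 23.48
Net: 19.22 east, 8.74 north. Distance = √((19.22)² + (8.74)²) = 21.110 mi.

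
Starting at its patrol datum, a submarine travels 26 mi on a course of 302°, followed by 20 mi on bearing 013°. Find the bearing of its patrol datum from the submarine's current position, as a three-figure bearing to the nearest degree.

152°

Leg 1 (302°, 26 mi): east 26 sin 302° = -22.05, north 26 cos 302° = 13.78
Leg 2 (013°, 20 mi): east 20 sin 13° = 4.50, north 20 cos 13° = 19.49
Net displacement: -17.55 east, 33.27 north. Direction back to start is (17.55, -33.27): bearing = atan2(17.55, -33.27) mod 360° = 152.18° ≈ 152°.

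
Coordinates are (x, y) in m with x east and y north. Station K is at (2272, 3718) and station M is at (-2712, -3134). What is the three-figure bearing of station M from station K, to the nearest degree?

216°

Δeast = -2712 − 2272 = -4984.00; Δnorth = -3134 − 3718 = -6852.00.
Bearing = atan2(Δeast, Δnorth) mod 360° = 216.03° ≈ 216°.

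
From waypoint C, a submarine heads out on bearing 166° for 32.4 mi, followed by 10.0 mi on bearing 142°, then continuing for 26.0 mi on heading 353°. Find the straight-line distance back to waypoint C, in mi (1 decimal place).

17.3 mi

Leg 1 (166°, 32.4 mi): east 32.4 sin 166° = 7.84, north 32.4 cos 166° = -31.44
Leg 2 (142°, 10.0 mi): east 10.0 sin 142° = 6.16, north 10.0 cos 142° = -7.88
Leg 3 (353°, 26.0 mi): east 26.0 sin 353° = -3.17, north 26.0 cos 353° = 25.81
Net: 10.83 east, -13.51 north. Distance = √((10.83)² + (-13.51)²) = 17.314 mi.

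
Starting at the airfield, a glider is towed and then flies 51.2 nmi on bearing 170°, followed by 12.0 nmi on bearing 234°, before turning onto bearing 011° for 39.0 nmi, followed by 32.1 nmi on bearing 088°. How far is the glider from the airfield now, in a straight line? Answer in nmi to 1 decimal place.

42.7 nmi

Leg 1 (170°, 51.2 nmi): east 51.2 sin 170° = 8.89, north 51.2 cos 170° = -50.42
Leg 2 (234°, 12.0 nmi): east 12.0 sin 234° = -9.71, north 12.0 cos 234° = -7.05
Leg 3 (011°, 39.0 nmi): east 39.0 sin 11° = 7.44, north 39.0 cos 11° = 38.28
Leg 4 (088°, 32.1 nmi): east 32.1 sin 88° = 32.08, north 32.1 cos 88° = 1.12
Net: 38.70 east, -18.07 north. Distance = √((38.70)² + (-18.07)²) = 42.716 nmi.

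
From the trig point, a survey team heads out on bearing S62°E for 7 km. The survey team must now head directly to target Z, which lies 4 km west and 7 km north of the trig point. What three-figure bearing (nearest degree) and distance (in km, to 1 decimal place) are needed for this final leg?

Leg 1 (S62°E, 7 km): east 7 sin 118° = 6.18, north 7 cos 118° = -3.29
Current position: (6.18, -3.29). Target: (-4, 7). Remaining: Δeast = -10.18, Δnorth = 10.29.
Bearing = atan2(-10.18, 10.29) mod 360° = 315.30°; distance = √((-10.18)² + (10.29)²) = 14.473 km.

315°, 14.5 km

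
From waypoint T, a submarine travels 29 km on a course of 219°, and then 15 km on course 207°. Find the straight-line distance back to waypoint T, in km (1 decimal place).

43.8 km

Leg 1 (219°, 29 km): east 29 sin 219° = -18.25, north 29 cos 219° = -22.54
Leg 2 (207°, 15 km): east 15 sin 207° = -6.81, north 15 cos 207° = -13.37
Net: -25.06 east, -35.90 north. Distance = √((-25.06)² + (-35.90)²) = 43.783 km.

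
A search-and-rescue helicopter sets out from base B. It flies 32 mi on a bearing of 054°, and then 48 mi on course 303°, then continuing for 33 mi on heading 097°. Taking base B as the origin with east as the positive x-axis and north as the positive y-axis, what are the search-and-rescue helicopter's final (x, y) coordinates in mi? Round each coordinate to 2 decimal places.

(18.39, 40.93)

Leg 1 (054°, 32 mi): east 32 sin 54° = 25.89, north 32 cos 54° = 18.81
Leg 2 (303°, 48 mi): east 48 sin 303° = -40.26, north 48 cos 303° = 26.14
Leg 3 (097°, 33 mi): east 33 sin 97° = 32.75, north 33 cos 97° = -4.02
Summing: 18.39 mi east, 40.93 mi north → (18.39, 40.93).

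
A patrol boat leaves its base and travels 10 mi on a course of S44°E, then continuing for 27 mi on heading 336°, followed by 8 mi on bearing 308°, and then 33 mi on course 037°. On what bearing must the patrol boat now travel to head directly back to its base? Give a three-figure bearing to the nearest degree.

191°

Leg 1 (S44°E, 10 mi): east 10 sin 136° = 6.95, north 10 cos 136° = -7.19
Leg 2 (336°, 27 mi): east 27 sin 336° = -10.98, north 27 cos 336° = 24.67
Leg 3 (308°, 8 mi): east 8 sin 308° = -6.30, north 8 cos 308° = 4.93
Leg 4 (037°, 33 mi): east 33 sin 37° = 19.86, north 33 cos 37° = 26.35
Net displacement: 9.52 east, 48.75 north. Direction back to start is (-9.52, -48.75): bearing = atan2(-9.52, -48.75) mod 360° = 191.05° ≈ 191°.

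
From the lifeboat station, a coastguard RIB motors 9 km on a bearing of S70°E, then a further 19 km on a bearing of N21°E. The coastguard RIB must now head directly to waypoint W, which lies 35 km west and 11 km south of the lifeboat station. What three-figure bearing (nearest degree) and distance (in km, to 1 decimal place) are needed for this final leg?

Leg 1 (S70°E, 9 km): east 9 sin 110° = 8.46, north 9 cos 110° = -3.08
Leg 2 (N21°E, 19 km): east 19 sin 21° = 6.81, north 19 cos 21° = 17.74
Current position: (15.27, 14.66). Target: (-35, -11). Remaining: Δeast = -50.27, Δnorth = -25.66.
Bearing = atan2(-50.27, -25.66) mod 360° = 242.96°; distance = √((-50.27)² + (-25.66)²) = 56.437 km.

243°, 56.4 km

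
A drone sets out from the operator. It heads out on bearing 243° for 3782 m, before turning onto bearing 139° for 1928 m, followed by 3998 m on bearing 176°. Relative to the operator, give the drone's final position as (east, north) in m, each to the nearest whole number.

Leg 1 (243°, 3782 m): east 3782 sin 243° = -3369.79, north 3782 cos 243° = -1716.99
Leg 2 (139°, 1928 m): east 1928 sin 139° = 1264.88, north 1928 cos 139° = -1455.08
Leg 3 (176°, 3998 m): east 3998 sin 176° = 278.89, north 3998 cos 176° = -3988.26
Summing: -1826.02 m east, -7160.33 m north → (-1826, -7160).

(-1826, -7160)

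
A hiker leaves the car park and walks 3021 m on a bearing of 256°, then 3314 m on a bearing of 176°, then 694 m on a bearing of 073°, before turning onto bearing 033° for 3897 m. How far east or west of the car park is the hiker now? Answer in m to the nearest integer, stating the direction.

86 m east

Leg 1 (256°, 3021 m): east 3021 sin 256° = -2931.26, north 3021 cos 256° = -730.85
Leg 2 (176°, 3314 m): east 3314 sin 176° = 231.17, north 3314 cos 176° = -3305.93
Leg 3 (073°, 694 m): east 694 sin 73° = 663.68, north 694 cos 73° = 202.91
Leg 4 (033°, 3897 m): east 3897 sin 33° = 2122.46, north 3897 cos 33° = 3268.30
Net east component: 86.04 m.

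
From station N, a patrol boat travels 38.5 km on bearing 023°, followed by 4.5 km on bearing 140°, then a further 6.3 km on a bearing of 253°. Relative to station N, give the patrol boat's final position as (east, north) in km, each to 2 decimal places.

Leg 1 (023°, 38.5 km): east 38.5 sin 23° = 15.04, north 38.5 cos 23° = 35.44
Leg 2 (140°, 4.5 km): east 4.5 sin 140° = 2.89, north 4.5 cos 140° = -3.45
Leg 3 (253°, 6.3 km): east 6.3 sin 253° = -6.02, north 6.3 cos 253° = -1.84
Summing: 11.91 km east, 30.15 km north → (11.91, 30.15).

(11.91, 30.15)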